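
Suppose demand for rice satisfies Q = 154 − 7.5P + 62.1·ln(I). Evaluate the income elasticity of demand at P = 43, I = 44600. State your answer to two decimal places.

0.13

At P = 43, I = 44600: Q = 496.311.
Holding P constant, ∂Q/∂I = 62.1/I = 0.00139238.
η_I = (∂Q/∂I)·(I/Q) = 0.00139238 × (44600/496.311) = 0.13.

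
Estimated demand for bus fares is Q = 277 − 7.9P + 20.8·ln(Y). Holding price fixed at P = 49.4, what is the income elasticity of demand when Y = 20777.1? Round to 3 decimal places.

0.222

At P = 49.4, Y = 20777.1: Q = 93.525.
Holding P constant, ∂Q/∂Y = 20.8/Y = 0.0010011.
η_Y = (∂Q/∂Y)·(Y/Q) = 0.0010011 × (20777.1/93.525) = 0.222.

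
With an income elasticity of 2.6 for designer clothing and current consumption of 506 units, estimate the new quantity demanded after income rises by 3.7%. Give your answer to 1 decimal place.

%ΔQ ≈ η × %ΔI = 2.6 × 3.7% = 9.62%.
New Q ≈ 506 × (1 + 0.0962) = 554.7.

554.7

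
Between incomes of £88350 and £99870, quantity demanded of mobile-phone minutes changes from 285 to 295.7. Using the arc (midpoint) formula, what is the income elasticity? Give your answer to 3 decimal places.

ΔQ = 295.7 − 285 = 10.7; midpoint Q̄ = (285 + 295.7)/2 = 290.35.
ΔI = 99870 − 88350 = 11520; midpoint Ī = (88350 + 99870)/2 = 94110.
η = (ΔQ/Q̄) ÷ (ΔI/Ī) = (10.7/290.35) ÷ (11520/94110) = 0.301.

0.301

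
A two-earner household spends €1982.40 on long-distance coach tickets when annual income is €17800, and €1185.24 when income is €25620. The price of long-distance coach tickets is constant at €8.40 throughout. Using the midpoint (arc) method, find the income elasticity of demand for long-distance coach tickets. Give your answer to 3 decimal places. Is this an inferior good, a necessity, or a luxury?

-1.397 (inferior good)

With a constant price, Q₁ = 1982.40/8.40 = 236.000 and Q₂ = 1185.24/8.40 = 141.100 (equivalently, work directly with expenditure since P cancels).
Midpoint %ΔQ = (1185.24 − 1982.40)/1583.82 = -0.50331; midpoint %ΔI = (25620 − 17800)/21710 = 0.36020.
η = -0.50331 / 0.36020 = -1.397.
η < 0 ⇒ inferior good.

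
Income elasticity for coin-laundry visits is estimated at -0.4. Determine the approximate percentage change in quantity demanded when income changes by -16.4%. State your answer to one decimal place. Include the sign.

%ΔQ ≈ η × %ΔI = -0.4 × (-16.4%) = 6.6%.

6.6%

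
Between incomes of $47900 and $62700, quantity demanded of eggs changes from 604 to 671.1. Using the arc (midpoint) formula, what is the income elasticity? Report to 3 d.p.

0.393

ΔQ = 671.1 − 604 = 67.1; midpoint Q̄ = (604 + 671.1)/2 = 637.55.
ΔI = 62700 − 47900 = 14800; midpoint Ī = (47900 + 62700)/2 = 55300.
η = (ΔQ/Q̄) ÷ (ΔI/Ī) = (67.1/637.55) ÷ (14800/55300) = 0.393.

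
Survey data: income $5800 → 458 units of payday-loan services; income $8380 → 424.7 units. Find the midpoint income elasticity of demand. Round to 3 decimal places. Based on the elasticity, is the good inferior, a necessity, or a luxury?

-0.207 (inferior good)

ΔQ = 424.7 − 458 = -33.3; midpoint Q̄ = (458 + 424.7)/2 = 441.35.
ΔI = 8380 − 5800 = 2580; midpoint Ī = (5800 + 8380)/2 = 7090.
η = (ΔQ/Q̄) ÷ (ΔI/Ī) = (-33.3/441.35) ÷ (2580/7090) = -0.207.
η < 0 ⇒ inferior good.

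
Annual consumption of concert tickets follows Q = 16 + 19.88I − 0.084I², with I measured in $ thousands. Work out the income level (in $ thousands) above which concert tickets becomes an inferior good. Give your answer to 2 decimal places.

dQ/dI = 19.88 − 0.168I.
The good is inferior where dQ/dI < 0. Setting dQ/dI = 0 gives I = 19.88 / 0.168 = 118.33.

118.33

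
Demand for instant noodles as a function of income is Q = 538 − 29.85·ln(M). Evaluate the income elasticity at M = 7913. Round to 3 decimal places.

At M = 7913: Q = 270.059.
dQ/dM = -29.85/M = -0.00377227 at this income.
η = (dQ/dM)·(M/Q) = -0.00377227 × (7913/270.059) = -0.111.

-0.111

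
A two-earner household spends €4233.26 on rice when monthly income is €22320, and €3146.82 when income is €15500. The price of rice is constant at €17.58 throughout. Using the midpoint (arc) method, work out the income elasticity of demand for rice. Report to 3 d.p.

With a constant price, Q₁ = 4233.26/17.58 = 240.800 and Q₂ = 3146.82/17.58 = 179.000 (equivalently, work directly with expenditure since P cancels).
Midpoint %ΔQ = (3146.82 − 4233.26)/3690.04 = -0.29442; midpoint %ΔI = (15500 − 22320)/18910 = -0.36066.
η = -0.29442 / -0.36066 = 0.816.

0.816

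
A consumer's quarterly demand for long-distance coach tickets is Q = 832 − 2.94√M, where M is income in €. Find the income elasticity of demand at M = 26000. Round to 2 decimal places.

At M = 26000: Q = 357.939.
dQ/dM = -2.94/(2√M) = -0.00911655 at this income.
η = (dQ/dM)·(M/Q) = -0.00911655 × (26000/357.939) = -0.66.

-0.66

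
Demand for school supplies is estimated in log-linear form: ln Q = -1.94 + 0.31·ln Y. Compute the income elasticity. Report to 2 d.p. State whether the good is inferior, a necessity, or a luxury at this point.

0.31 (necessity)

In a log-linear demand, the coefficient on ln Y is the income elasticity.
So η = 0.31.
0 < η < 1 ⇒ necessity.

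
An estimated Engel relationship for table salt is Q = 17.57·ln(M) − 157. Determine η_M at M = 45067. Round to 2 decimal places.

0.56

At M = 45067: Q = 31.278.
dQ/dM = 17.57/M = 0.000389864 at this income.
η = (dQ/dM)·(M/Q) = 0.000389864 × (45067/31.278) = 0.56.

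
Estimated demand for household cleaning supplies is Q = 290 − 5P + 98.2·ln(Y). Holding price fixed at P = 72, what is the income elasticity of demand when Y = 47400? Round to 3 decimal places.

At P = 72, Y = 47400: Q = 987.258.
Holding P constant, ∂Q/∂Y = 98.2/Y = 0.00207173.
η_Y = (∂Q/∂Y)·(Y/Q) = 0.00207173 × (47400/987.258) = 0.099.

0.099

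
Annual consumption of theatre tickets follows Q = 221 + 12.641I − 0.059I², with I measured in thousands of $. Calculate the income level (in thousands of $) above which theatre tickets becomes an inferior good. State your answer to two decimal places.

107.13

dQ/dI = 12.641 − 0.118I.
The good is inferior where dQ/dI < 0. Setting dQ/dI = 0 gives I = 12.641 / 0.118 = 107.13.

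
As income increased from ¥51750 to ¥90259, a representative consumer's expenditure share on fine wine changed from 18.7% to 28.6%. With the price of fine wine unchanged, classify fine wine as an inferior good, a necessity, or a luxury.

The budget share rises as income rises, so η > 1.

luxury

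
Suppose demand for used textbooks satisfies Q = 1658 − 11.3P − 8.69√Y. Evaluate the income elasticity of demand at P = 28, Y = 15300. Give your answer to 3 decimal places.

At P = 28, Y = 15300: Q = 266.706.
Holding P constant, ∂Q/∂Y = -8.69/(2√Y) = -0.0351272.
η_Y = (∂Q/∂Y)·(Y/Q) = -0.0351272 × (15300/266.706) = -2.015.

-2.015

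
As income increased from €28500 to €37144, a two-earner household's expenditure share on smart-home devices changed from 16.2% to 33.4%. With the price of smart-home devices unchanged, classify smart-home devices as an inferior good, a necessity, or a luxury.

luxury

The budget share rises as income rises, so η > 1.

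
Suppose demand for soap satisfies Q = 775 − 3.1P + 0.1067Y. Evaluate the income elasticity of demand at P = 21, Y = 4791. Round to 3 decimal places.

At P = 21, Y = 4791: Q = 1221.100.
Holding P constant, ∂Q/∂Y = 0.1067.
η_Y = (∂Q/∂Y)·(Y/Q) = 0.1067 × (4791/1221.100) = 0.419.

0.419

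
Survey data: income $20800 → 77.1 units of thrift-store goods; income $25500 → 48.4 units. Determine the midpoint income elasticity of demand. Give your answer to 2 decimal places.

ΔQ = 48.4 − 77.1 = -28.7; midpoint Q̄ = (77.1 + 48.4)/2 = 62.75.
ΔI = 25500 − 20800 = 4700; midpoint Ī = (20800 + 25500)/2 = 23150.
η = (ΔQ/Q̄) ÷ (ΔI/Ī) = (-28.7/62.75) ÷ (4700/23150) = -2.25.

-2.25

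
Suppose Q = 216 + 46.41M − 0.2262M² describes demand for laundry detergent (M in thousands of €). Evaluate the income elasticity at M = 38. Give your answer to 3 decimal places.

0.672

At M = 38: Q = 1652.9472.
dQ/dM = 46.41 − 0.4524M = 29.21880.
η = (dQ/dM)·(M/Q) = 29.21880 × (38/1652.9472) = 0.672.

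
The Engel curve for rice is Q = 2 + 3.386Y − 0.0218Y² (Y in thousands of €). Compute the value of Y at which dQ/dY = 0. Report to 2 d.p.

77.66

dQ/dY = 3.386 − 0.0436Y.
The good is inferior where dQ/dY < 0. Setting dQ/dY = 0 gives Y = 3.386 / 0.0436 = 77.66.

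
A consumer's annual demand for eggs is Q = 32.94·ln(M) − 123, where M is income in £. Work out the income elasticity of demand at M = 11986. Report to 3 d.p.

0.177

At M = 11986: Q = 186.356.
dQ/dM = 32.94/M = 0.00274821 at this income.
η = (dQ/dM)·(M/Q) = 0.00274821 × (11986/186.356) = 0.177.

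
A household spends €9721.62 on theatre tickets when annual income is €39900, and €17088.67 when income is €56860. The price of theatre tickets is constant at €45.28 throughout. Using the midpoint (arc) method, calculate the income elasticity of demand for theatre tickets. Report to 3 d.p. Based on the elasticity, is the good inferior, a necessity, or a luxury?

1.568 (luxury)

With a constant price, Q₁ = 9721.62/45.28 = 214.700 and Q₂ = 17088.67/45.28 = 377.400 (equivalently, work directly with expenditure since P cancels).
Midpoint %ΔQ = (17088.67 − 9721.62)/13405.15 = 0.54957; midpoint %ΔI = (56860 − 39900)/48380 = 0.35056.
η = 0.54957 / 0.35056 = 1.568.
η > 1 ⇒ luxury.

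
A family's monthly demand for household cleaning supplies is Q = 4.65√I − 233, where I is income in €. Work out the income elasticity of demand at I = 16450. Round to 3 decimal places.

At I = 16450: Q = 363.398.
dQ/dI = 4.65/(2√I) = 0.0181276 at this income.
η = (dQ/dI)·(I/Q) = 0.0181276 × (16450/363.398) = 0.821.

0.821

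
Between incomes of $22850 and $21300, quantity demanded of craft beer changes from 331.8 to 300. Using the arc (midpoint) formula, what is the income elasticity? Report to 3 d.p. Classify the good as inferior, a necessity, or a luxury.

1.434 (luxury)

ΔQ = 300 − 331.8 = -31.8; midpoint Q̄ = (331.8 + 300)/2 = 315.9.
ΔI = 21300 − 22850 = -1550; midpoint Ī = (22850 + 21300)/2 = 22075.
η = (ΔQ/Q̄) ÷ (ΔI/Ī) = (-31.8/315.9) ÷ (-1550/22075) = 1.434.
η > 1 ⇒ luxury.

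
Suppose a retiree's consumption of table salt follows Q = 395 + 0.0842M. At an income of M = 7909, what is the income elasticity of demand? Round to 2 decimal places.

At M = 7909: Q = 1060.938.
dQ/dM = 0.0842.
η = (dQ/dM)·(M/Q) = 0.0842 × (7909/1060.938) = 0.63.

0.63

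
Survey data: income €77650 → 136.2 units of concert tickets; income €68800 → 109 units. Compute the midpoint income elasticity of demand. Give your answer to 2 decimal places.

1.84

ΔQ = 109 − 136.2 = -27.2; midpoint Q̄ = (136.2 + 109)/2 = 122.6.
ΔI = 68800 − 77650 = -8850; midpoint Ī = (77650 + 68800)/2 = 73225.
η = (ΔQ/Q̄) ÷ (ΔI/Ī) = (-27.2/122.6) ÷ (-8850/73225) = 1.84.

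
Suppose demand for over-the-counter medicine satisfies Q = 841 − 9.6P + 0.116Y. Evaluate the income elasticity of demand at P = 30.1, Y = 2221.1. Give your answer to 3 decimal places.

At P = 30.1, Y = 2221.1: Q = 809.688.
Holding P constant, ∂Q/∂Y = 0.116.
η_Y = (∂Q/∂Y)·(Y/Q) = 0.116 × (2221.1/809.688) = 0.318.

0.318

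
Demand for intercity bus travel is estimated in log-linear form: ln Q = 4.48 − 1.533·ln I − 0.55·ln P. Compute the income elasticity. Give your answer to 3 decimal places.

In a log-linear demand, the coefficient on ln I is the income elasticity.
So η = -1.533.

-1.533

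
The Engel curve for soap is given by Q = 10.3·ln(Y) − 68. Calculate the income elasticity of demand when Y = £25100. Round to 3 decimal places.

0.283

At Y = 25100: Q = 36.345.
dQ/dY = 10.3/Y = 0.000410359 at this income.
η = (dQ/dY)·(Y/Q) = 0.000410359 × (25100/36.345) = 0.283.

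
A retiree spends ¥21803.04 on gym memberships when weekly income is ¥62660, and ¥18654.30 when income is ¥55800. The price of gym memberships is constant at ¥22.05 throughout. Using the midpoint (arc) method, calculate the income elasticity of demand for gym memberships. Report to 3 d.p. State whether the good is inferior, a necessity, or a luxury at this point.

1.344 (luxury)

With a constant price, Q₁ = 21803.04/22.05 = 988.800 and Q₂ = 18654.30/22.05 = 846.000 (equivalently, work directly with expenditure since P cancels).
Midpoint %ΔQ = (18654.30 − 21803.04)/20228.67 = -0.15566; midpoint %ΔI = (55800 − 62660)/59230 = -0.11582.
η = -0.15566 / -0.11582 = 1.344.
η > 1 ⇒ luxury.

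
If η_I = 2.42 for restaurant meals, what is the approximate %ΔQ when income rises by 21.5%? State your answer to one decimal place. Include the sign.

52.0%

%ΔQ ≈ η × %ΔI = 2.42 × 21.5% = 52.0%.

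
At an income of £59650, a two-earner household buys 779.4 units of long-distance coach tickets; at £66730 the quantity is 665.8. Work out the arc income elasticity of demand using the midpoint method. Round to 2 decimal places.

ΔQ = 665.8 − 779.4 = -113.6; midpoint Q̄ = (779.4 + 665.8)/2 = 722.6.
ΔI = 66730 − 59650 = 7080; midpoint Ī = (59650 + 66730)/2 = 63190.
η = (ΔQ/Q̄) ÷ (ΔI/Ī) = (-113.6/722.6) ÷ (7080/63190) = -1.40.

-1.40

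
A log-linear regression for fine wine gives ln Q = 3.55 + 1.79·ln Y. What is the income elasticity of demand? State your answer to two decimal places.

1.79

In a log-linear demand, the coefficient on ln Y is the income elasticity.
So η = 1.79.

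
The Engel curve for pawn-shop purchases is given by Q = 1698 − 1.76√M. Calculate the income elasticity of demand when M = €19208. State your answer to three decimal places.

At M = 19208: Q = 1454.076.
dQ/dM = -1.76/(2√M) = -0.00634953 at this income.
η = (dQ/dM)·(M/Q) = -0.00634953 × (19208/1454.076) = -0.084.

-0.084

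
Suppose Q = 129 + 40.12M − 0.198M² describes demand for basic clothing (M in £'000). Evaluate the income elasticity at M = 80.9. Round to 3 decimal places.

0.315

At M = 80.9: Q = 2078.8356.
dQ/dM = 40.12 − 0.396M = 8.08360.
η = (dQ/dM)·(M/Q) = 8.08360 × (80.9/2078.8356) = 0.315.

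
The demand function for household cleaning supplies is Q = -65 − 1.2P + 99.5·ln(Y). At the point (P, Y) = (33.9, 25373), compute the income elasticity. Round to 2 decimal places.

At P = 33.9, Y = 25373: Q = 903.393.
Holding P constant, ∂Q/∂Y = 99.5/Y = 0.00392149.
η_Y = (∂Q/∂Y)·(Y/Q) = 0.00392149 × (25373/903.393) = 0.11.

0.11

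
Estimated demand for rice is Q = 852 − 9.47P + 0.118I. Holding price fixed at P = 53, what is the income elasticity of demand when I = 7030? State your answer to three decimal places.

0.703

At P = 53, I = 7030: Q = 1179.630.
Holding P constant, ∂Q/∂I = 0.118.
η_I = (∂Q/∂I)·(I/Q) = 0.118 × (7030/1179.630) = 0.703.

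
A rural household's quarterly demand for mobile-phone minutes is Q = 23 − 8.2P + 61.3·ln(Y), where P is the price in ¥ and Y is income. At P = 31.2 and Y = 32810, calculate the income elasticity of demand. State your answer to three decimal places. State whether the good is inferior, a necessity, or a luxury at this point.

At P = 31.2, Y = 32810: Q = 404.587.
Holding P constant, ∂Q/∂Y = 61.3/Y = 0.00186833.
η_Y = (∂Q/∂Y)·(Y/Q) = 0.00186833 × (32810/404.587) = 0.152.
Since 0 < η < 1, this is a necessity.

0.152 (necessity)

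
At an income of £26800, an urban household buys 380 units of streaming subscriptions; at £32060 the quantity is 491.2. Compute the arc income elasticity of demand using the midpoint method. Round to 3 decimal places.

1.428

ΔQ = 491.2 − 380 = 111.2; midpoint Q̄ = (380 + 491.2)/2 = 435.6.
ΔI = 32060 − 26800 = 5260; midpoint Ī = (26800 + 32060)/2 = 29430.
η = (ΔQ/Q̄) ÷ (ΔI/Ī) = (111.2/435.6) ÷ (5260/29430) = 1.428.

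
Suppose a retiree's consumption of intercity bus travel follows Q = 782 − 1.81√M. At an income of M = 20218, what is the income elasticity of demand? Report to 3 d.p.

-0.245

At M = 20218: Q = 524.636.
dQ/dM = -1.81/(2√M) = -0.00636472 at this income.
η = (dQ/dM)·(M/Q) = -0.00636472 × (20218/524.636) = -0.245.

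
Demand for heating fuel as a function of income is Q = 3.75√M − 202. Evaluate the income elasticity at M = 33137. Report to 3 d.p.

0.710

At M = 33137: Q = 480.634.
dQ/dM = 3.75/(2√M) = 0.0103002 at this income.
η = (dQ/dM)·(M/Q) = 0.0103002 × (33137/480.634) = 0.710.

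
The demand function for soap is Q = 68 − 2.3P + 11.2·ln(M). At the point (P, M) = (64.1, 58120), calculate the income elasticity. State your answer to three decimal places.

At P = 64.1, M = 58120: Q = 43.437.
Holding P constant, ∂Q/∂M = 11.2/M = 0.000192705.
η_M = (∂Q/∂M)·(M/Q) = 0.000192705 × (58120/43.437) = 0.258.

0.258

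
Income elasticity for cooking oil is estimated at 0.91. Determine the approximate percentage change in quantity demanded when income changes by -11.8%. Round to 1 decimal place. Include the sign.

-10.7%

%ΔQ ≈ η × %ΔI = 0.91 × (-11.8%) = -10.7%.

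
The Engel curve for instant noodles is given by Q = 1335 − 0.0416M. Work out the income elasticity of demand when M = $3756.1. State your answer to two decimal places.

-0.13

At M = 3756.1: Q = 1178.746.
dQ/dM = −0.0416.
η = (dQ/dM)·(M/Q) = -0.0416 × (3756.1/1178.746) = -0.13.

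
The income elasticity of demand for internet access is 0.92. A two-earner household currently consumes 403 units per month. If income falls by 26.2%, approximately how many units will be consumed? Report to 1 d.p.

305.9

%ΔQ ≈ η × %ΔI = 0.92 × (-26.2%) = -24.104%.
New Q ≈ 403 × (1 − 0.24104) = 305.9.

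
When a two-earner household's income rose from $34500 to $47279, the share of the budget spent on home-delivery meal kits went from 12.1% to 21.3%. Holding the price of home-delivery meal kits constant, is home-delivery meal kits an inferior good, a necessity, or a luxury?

The budget share rises as income rises, so η > 1.

luxury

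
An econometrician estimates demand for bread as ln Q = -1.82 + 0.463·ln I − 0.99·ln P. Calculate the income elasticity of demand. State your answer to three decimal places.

0.463

In a log-linear demand, the coefficient on ln I is the income elasticity.
So η = 0.463.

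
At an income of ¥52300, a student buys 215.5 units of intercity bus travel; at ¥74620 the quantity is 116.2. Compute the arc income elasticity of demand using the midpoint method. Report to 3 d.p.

ΔQ = 116.2 − 215.5 = -99.3; midpoint Q̄ = (215.5 + 116.2)/2 = 165.85.
ΔI = 74620 − 52300 = 22320; midpoint Ī = (52300 + 74620)/2 = 63460.
η = (ΔQ/Q̄) ÷ (ΔI/Ī) = (-99.3/165.85) ÷ (22320/63460) = -1.702.

-1.702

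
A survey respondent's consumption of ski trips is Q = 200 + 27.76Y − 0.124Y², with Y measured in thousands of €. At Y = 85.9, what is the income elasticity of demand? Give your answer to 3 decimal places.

0.332

At Y = 85.9: Q = 1669.6116.
dQ/dY = 27.76 − 0.248Y = 6.45680.
η = (dQ/dY)·(Y/Q) = 6.45680 × (85.9/1669.6116) = 0.332.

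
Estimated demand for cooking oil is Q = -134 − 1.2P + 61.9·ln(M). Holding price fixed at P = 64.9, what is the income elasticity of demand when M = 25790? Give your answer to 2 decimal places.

At P = 64.9, M = 25790: Q = 416.884.
Holding P constant, ∂Q/∂M = 61.9/M = 0.00240016.
η_M = (∂Q/∂M)·(M/Q) = 0.00240016 × (25790/416.884) = 0.15.

0.15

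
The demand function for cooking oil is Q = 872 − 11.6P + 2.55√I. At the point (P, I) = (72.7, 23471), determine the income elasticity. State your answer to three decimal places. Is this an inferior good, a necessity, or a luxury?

At P = 72.7, I = 23471: Q = 419.346.
Holding P constant, ∂Q/∂I = 2.55/(2√I) = 0.00832232.
η_I = (∂Q/∂I)·(I/Q) = 0.00832232 × (23471/419.346) = 0.466.
Since 0 < η < 1, this is a necessity.

0.466 (necessity)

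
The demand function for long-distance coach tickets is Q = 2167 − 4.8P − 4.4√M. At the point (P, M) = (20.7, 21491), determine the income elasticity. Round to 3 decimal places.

-0.227

At P = 20.7, M = 21491: Q = 1422.608.
Holding P constant, ∂Q/∂M = -4.4/(2√M) = -0.015007.
η_M = (∂Q/∂M)·(M/Q) = -0.015007 × (21491/1422.608) = -0.227.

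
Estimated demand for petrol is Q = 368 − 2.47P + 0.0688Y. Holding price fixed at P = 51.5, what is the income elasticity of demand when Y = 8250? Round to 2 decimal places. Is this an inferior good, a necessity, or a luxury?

At P = 51.5, Y = 8250: Q = 808.395.
Holding P constant, ∂Q/∂Y = 0.0688.
η_Y = (∂Q/∂Y)·(Y/Q) = 0.0688 × (8250/808.395) = 0.70.
Since 0 < η < 1, this is a necessity.

0.70 (necessity)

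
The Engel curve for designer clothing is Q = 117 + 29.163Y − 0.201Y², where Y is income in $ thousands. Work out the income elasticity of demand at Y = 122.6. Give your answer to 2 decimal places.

At Y = 122.6: Q = 671.2010.
dQ/dY = 29.163 − 0.402Y = -20.12220.
η = (dQ/dY)·(Y/Q) = -20.12220 × (122.6/671.2010) = -3.68.

-3.68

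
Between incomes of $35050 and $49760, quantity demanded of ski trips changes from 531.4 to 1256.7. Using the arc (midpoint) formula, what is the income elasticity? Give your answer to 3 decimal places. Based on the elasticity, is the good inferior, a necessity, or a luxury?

ΔQ = 1256.7 − 531.4 = 725.3; midpoint Q̄ = (531.4 + 1256.7)/2 = 894.05.
ΔI = 49760 − 35050 = 14710; midpoint Ī = (35050 + 49760)/2 = 42405.
η = (ΔQ/Q̄) ÷ (ΔI/Ī) = (725.3/894.05) ÷ (14710/42405) = 2.339.
η > 1 ⇒ luxury.

2.339 (luxury)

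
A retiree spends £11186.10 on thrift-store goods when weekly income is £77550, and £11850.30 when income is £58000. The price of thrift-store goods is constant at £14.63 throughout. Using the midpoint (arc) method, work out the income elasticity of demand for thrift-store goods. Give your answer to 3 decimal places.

-0.200

With a constant price, Q₁ = 11186.10/14.63 = 764.600 and Q₂ = 11850.30/14.63 = 810.000 (equivalently, work directly with expenditure since P cancels).
Midpoint %ΔQ = (11850.30 − 11186.10)/11518.20 = 0.05767; midpoint %ΔI = (58000 − 77550)/67775 = -0.28845.
η = 0.05767 / -0.28845 = -0.200.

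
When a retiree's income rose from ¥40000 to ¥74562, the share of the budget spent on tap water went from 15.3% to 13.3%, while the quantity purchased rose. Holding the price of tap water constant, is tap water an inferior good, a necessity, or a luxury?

Quantity rises but the budget share falls as income rises, so 0 < η < 1.

necessity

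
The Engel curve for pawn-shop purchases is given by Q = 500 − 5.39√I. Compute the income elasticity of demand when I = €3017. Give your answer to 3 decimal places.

At I = 3017: Q = 203.942.
dQ/dI = -5.39/(2√I) = -0.0490649 at this income.
η = (dQ/dI)·(I/Q) = -0.0490649 × (3017/203.942) = -0.726.

-0.726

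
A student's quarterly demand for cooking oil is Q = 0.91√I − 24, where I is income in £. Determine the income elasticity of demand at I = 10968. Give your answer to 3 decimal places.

0.668

At I = 10968: Q = 71.303.
dQ/dI = 0.91/(2√I) = 0.00434458 at this income.
η = (dQ/dI)·(I/Q) = 0.00434458 × (10968/71.303) = 0.668.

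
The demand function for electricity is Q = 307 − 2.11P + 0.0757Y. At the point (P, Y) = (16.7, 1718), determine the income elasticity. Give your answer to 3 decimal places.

0.324

At P = 16.7, Y = 1718: Q = 401.816.
Holding P constant, ∂Q/∂Y = 0.0757.
η_Y = (∂Q/∂Y)·(Y/Q) = 0.0757 × (1718/401.816) = 0.324.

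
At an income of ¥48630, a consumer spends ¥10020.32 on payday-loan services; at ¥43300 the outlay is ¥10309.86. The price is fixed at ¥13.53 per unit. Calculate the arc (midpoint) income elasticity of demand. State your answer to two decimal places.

-0.25

With a constant price, Q₁ = 10020.32/13.53 = 740.600 and Q₂ = 10309.86/13.53 = 762.000 (equivalently, work directly with expenditure since P cancels).
Midpoint %ΔQ = (10309.86 − 10020.32)/10165.09 = 0.02848; midpoint %ΔI = (43300 − 48630)/45965 = -0.11596.
η = 0.02848 / -0.11596 = -0.25.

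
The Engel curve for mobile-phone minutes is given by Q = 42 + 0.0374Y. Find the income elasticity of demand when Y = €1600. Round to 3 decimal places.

At Y = 1600: Q = 101.840.
dQ/dY = 0.0374.
η = (dQ/dY)·(Y/Q) = 0.0374 × (1600/101.840) = 0.588.

0.588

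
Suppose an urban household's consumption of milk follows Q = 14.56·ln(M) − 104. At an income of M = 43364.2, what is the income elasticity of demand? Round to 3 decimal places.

At M = 43364.2: Q = 51.463.
dQ/dM = 14.56/M = 0.000335761 at this income.
η = (dQ/dM)·(M/Q) = 0.000335761 × (43364.2/51.463) = 0.283.

0.283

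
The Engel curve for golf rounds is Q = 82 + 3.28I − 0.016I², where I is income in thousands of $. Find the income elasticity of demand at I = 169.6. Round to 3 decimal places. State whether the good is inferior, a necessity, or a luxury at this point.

-2.045 (inferior good)

At I = 169.6: Q = 178.0614.
dQ/dI = 3.28 − 0.032I = -2.14720.
η = (dQ/dI)·(I/Q) = -2.14720 × (169.6/178.0614) = -2.045.
η < 0 ⇒ inferior good.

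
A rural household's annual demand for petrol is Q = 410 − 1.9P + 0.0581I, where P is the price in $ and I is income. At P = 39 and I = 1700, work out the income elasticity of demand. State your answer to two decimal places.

0.23

At P = 39, I = 1700: Q = 434.670.
Holding P constant, ∂Q/∂I = 0.0581.
η_I = (∂Q/∂I)·(I/Q) = 0.0581 × (1700/434.670) = 0.23.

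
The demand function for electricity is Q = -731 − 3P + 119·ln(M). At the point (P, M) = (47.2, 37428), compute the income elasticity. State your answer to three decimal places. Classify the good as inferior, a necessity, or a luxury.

At P = 47.2, M = 37428: Q = 380.491.
Holding P constant, ∂Q/∂M = 119/M = 0.00317944.
η_M = (∂Q/∂M)·(M/Q) = 0.00317944 × (37428/380.491) = 0.313.
Since 0 < η < 1, this is a necessity.

0.313 (necessity)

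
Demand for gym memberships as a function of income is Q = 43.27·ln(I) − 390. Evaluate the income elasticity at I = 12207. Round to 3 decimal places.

2.521

At I = 12207: Q = 17.161.
dQ/dI = 43.27/I = 0.00354469 at this income.
η = (dQ/dI)·(I/Q) = 0.00354469 × (12207/17.161) = 2.521.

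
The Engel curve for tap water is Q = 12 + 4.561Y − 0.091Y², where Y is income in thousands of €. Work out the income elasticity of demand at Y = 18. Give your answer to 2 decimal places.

0.36

At Y = 18: Q = 64.6140.
dQ/dY = 4.561 − 0.182Y = 1.28500.
η = (dQ/dY)·(Y/Q) = 1.28500 × (18/64.6140) = 0.36.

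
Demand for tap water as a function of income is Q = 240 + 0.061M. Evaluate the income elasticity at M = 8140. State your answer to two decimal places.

0.67

At M = 8140: Q = 736.540.
dQ/dM = 0.061.
η = (dQ/dM)·(M/Q) = 0.061 × (8140/736.540) = 0.67.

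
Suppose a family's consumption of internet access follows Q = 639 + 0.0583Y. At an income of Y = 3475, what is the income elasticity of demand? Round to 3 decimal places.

0.241

At Y = 3475: Q = 841.593.
dQ/dY = 0.0583.
η = (dQ/dY)·(Y/Q) = 0.0583 × (3475/841.593) = 0.241.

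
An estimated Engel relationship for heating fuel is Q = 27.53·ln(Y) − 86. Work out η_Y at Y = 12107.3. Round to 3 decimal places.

0.159

At Y = 12107.3: Q = 172.825.
dQ/dY = 27.53/Y = 0.00227383 at this income.
η = (dQ/dY)·(Y/Q) = 0.00227383 × (12107.3/172.825) = 0.159.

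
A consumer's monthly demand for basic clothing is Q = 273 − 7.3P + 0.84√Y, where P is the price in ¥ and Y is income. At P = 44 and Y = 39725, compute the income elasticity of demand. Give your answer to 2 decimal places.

At P = 44, Y = 39725: Q = 119.222.
Holding P constant, ∂Q/∂Y = 0.84/(2√Y) = 0.00210726.
η_Y = (∂Q/∂Y)·(Y/Q) = 0.00210726 × (39725/119.222) = 0.70.

0.70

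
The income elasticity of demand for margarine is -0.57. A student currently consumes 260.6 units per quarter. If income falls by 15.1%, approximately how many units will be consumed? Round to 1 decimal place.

%ΔQ ≈ η × %ΔI = -0.57 × (-15.1%) = 8.607%.
New Q ≈ 260.6 × (1 + 0.08607) = 283.0.

283.0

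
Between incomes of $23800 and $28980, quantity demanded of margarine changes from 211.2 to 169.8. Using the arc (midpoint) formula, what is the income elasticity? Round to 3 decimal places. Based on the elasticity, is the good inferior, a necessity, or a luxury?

ΔQ = 169.8 − 211.2 = -41.4; midpoint Q̄ = (211.2 + 169.8)/2 = 190.5.
ΔI = 28980 − 23800 = 5180; midpoint Ī = (23800 + 28980)/2 = 26390.
η = (ΔQ/Q̄) ÷ (ΔI/Ī) = (-41.4/190.5) ÷ (5180/26390) = -1.107.
η < 0 ⇒ inferior good.

-1.107 (inferior good)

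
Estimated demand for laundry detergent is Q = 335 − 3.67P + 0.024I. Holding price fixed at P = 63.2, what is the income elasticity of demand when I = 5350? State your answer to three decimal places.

At P = 63.2, I = 5350: Q = 231.456.
Holding P constant, ∂Q/∂I = 0.024.
η_I = (∂Q/∂I)·(I/Q) = 0.024 × (5350/231.456) = 0.555.

0.555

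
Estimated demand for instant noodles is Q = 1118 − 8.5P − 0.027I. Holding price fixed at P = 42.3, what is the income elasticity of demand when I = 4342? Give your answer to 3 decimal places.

-0.183

At P = 42.3, I = 4342: Q = 641.216.
Holding P constant, ∂Q/∂I = −0.027.
η_I = (∂Q/∂I)·(I/Q) = -0.027 × (4342/641.216) = -0.183.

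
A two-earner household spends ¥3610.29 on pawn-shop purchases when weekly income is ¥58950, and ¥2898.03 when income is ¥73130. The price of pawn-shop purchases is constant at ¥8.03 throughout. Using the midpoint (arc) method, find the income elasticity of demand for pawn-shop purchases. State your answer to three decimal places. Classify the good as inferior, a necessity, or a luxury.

-1.019 (inferior good)

With a constant price, Q₁ = 3610.29/8.03 = 449.600 and Q₂ = 2898.03/8.03 = 360.900 (equivalently, work directly with expenditure since P cancels).
Midpoint %ΔQ = (2898.03 − 3610.29)/3254.16 = -0.21888; midpoint %ΔI = (73130 − 58950)/66040 = 0.21472.
η = -0.21888 / 0.21472 = -1.019.
η < 0 ⇒ inferior good.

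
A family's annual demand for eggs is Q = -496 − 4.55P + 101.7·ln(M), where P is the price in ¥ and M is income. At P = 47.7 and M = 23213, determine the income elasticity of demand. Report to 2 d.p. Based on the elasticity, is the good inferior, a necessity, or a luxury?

0.33 (necessity)

At P = 47.7, M = 23213: Q = 309.301.
Holding P constant, ∂Q/∂M = 101.7/M = 0.00438117.
η_M = (∂Q/∂M)·(M/Q) = 0.00438117 × (23213/309.301) = 0.33.
Since 0 < η < 1, this is a necessity.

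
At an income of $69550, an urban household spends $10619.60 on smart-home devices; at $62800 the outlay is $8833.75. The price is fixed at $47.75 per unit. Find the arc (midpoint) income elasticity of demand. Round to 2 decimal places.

With a constant price, Q₁ = 10619.60/47.75 = 222.400 and Q₂ = 8833.75/47.75 = 185.000 (equivalently, work directly with expenditure since P cancels).
Midpoint %ΔQ = (8833.75 − 10619.60)/9726.67 = -0.18360; midpoint %ΔI = (62800 − 69550)/66175 = -0.10200.
η = -0.18360 / -0.10200 = 1.80.

1.80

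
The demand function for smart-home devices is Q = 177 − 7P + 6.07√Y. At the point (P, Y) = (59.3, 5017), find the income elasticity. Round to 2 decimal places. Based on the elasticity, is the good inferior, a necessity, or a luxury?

At P = 59.3, Y = 5017: Q = 191.843.
Holding P constant, ∂Q/∂Y = 6.07/(2√Y) = 0.0428486.
η_Y = (∂Q/∂Y)·(Y/Q) = 0.0428486 × (5017/191.843) = 1.12.
Since η > 1, this is a luxury.

1.12 (luxury)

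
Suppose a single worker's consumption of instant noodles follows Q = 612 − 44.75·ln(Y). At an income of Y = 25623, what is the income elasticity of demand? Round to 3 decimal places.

-0.284

At Y = 25623: Q = 157.732.
dQ/dY = -44.75/Y = -0.00174648 at this income.
η = (dQ/dY)·(Y/Q) = -0.00174648 × (25623/157.732) = -0.284.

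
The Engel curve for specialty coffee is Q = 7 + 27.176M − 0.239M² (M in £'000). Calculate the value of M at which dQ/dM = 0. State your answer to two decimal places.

dQ/dM = 27.176 − 0.478M.
The good is inferior where dQ/dM < 0. Setting dQ/dM = 0 gives M = 27.176 / 0.478 = 56.85.

56.85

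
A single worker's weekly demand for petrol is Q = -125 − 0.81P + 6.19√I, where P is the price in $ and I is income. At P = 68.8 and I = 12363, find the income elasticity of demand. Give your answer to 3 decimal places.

At P = 68.8, I = 12363: Q = 507.532.
Holding P constant, ∂Q/∂I = 6.19/(2√I) = 0.0278355.
η_I = (∂Q/∂I)·(I/Q) = 0.0278355 × (12363/507.532) = 0.678.

0.678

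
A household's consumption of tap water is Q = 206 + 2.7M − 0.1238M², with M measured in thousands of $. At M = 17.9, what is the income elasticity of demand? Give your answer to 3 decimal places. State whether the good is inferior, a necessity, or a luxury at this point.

-0.144 (inferior good)

At M = 17.9: Q = 214.6632.
dQ/dM = 2.7 − 0.2476M = -1.73204.
η = (dQ/dM)·(M/Q) = -1.73204 × (17.9/214.6632) = -0.144.
η < 0 ⇒ inferior good.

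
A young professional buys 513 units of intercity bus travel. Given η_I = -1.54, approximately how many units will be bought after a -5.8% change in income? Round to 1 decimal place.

558.8

%ΔQ ≈ η × %ΔI = -1.54 × (-5.8%) = 8.932%.
New Q ≈ 513 × (1 + 0.08932) = 558.8.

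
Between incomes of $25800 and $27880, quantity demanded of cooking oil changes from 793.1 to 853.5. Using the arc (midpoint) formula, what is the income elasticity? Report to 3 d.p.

0.947

ΔQ = 853.5 − 793.1 = 60.4; midpoint Q̄ = (793.1 + 853.5)/2 = 823.3.
ΔI = 27880 − 25800 = 2080; midpoint Ī = (25800 + 27880)/2 = 26840.
η = (ΔQ/Q̄) ÷ (ΔI/Ī) = (60.4/823.3) ÷ (2080/26840) = 0.947.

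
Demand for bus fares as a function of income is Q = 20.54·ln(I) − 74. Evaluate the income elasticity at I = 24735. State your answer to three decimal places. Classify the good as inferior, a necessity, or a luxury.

0.154 (necessity)

At I = 24735: Q = 133.782.
dQ/dI = 20.54/I = 0.000830402 at this income.
η = (dQ/dI)·(I/Q) = 0.000830402 × (24735/133.782) = 0.154.
Since 0 < η < 1, the good is a necessity.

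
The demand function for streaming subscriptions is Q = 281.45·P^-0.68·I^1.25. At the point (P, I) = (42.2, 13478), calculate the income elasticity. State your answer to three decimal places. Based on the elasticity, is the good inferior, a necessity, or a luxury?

1.250 (luxury)

For a multiplicative demand Q = A·P^α·I^β, the income elasticity is β everywhere.
Here β = 1.25, so η = 1.250.
Since η > 1, this is a luxury.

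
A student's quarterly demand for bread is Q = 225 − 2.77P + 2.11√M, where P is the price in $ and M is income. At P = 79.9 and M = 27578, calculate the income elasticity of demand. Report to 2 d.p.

0.49

At P = 79.9, M = 27578: Q = 354.077.
Holding P constant, ∂Q/∂M = 2.11/(2√M) = 0.00635289.
η_M = (∂Q/∂M)·(M/Q) = 0.00635289 × (27578/354.077) = 0.49.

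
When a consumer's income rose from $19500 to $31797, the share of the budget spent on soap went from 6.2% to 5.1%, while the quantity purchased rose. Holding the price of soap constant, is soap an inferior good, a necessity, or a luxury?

necessity

Quantity rises but the budget share falls as income rises, so 0 < η < 1.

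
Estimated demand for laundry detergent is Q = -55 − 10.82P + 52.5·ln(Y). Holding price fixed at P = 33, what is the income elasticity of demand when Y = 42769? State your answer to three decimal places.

0.355

At P = 33, Y = 42769: Q = 147.777.
Holding P constant, ∂Q/∂Y = 52.5/Y = 0.00122752.
η_Y = (∂Q/∂Y)·(Y/Q) = 0.00122752 × (42769/147.777) = 0.355.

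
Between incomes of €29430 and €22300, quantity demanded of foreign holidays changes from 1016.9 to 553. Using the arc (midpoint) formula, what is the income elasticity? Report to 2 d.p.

2.14

ΔQ = 553 − 1016.9 = -463.9; midpoint Q̄ = (1016.9 + 553)/2 = 784.95.
ΔI = 22300 − 29430 = -7130; midpoint Ī = (29430 + 22300)/2 = 25865.
η = (ΔQ/Q̄) ÷ (ΔI/Ī) = (-463.9/784.95) ÷ (-7130/25865) = 2.14.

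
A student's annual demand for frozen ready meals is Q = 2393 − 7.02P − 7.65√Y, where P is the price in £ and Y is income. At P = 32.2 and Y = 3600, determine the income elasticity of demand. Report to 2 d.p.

At P = 32.2, Y = 3600: Q = 1707.956.
Holding P constant, ∂Q/∂Y = -7.65/(2√Y) = -0.06375.
η_Y = (∂Q/∂Y)·(Y/Q) = -0.06375 × (3600/1707.956) = -0.13.

-0.13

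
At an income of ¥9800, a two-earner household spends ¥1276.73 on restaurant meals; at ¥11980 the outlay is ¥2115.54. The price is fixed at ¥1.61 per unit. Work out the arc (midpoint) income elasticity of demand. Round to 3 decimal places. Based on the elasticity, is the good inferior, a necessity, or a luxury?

2.470 (luxury)

With a constant price, Q₁ = 1276.73/1.61 = 793.000 and Q₂ = 2115.54/1.61 = 1314.000 (equivalently, work directly with expenditure since P cancels).
Midpoint %ΔQ = (2115.54 − 1276.73)/1696.14 = 0.49454; midpoint %ΔI = (11980 − 9800)/10890 = 0.20018.
η = 0.49454 / 0.20018 = 2.470.
η > 1 ⇒ luxury.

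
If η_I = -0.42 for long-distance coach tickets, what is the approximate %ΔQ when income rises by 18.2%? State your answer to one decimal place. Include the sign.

-7.6%

%ΔQ ≈ η × %ΔI = -0.42 × 18.2% = -7.6%.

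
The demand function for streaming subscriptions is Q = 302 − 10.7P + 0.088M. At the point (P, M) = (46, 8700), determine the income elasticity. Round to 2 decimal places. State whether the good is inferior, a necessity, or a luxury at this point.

1.33 (luxury)

At P = 46, M = 8700: Q = 575.400.
Holding P constant, ∂Q/∂M = 0.088.
η_M = (∂Q/∂M)·(M/Q) = 0.088 × (8700/575.400) = 1.33.
Since η > 1, this is a luxury.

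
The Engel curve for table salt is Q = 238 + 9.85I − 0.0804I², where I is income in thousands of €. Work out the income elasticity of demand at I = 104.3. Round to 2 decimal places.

At I = 104.3: Q = 390.7244.
dQ/dI = 9.85 − 0.1608I = -6.92144.
η = (dQ/dI)·(I/Q) = -6.92144 × (104.3/390.7244) = -1.85.

-1.85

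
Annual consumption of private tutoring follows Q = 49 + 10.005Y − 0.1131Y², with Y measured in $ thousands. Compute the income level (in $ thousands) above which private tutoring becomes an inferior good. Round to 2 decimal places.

44.23

dQ/dY = 10.005 − 0.2262Y.
The good is inferior where dQ/dY < 0. Setting dQ/dY = 0 gives Y = 10.005 / 0.2262 = 44.23.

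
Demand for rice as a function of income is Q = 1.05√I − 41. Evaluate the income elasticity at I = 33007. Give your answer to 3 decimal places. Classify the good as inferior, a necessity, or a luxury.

At I = 33007: Q = 149.762.
dQ/dI = 1.05/(2√I) = 0.00288972 at this income.
η = (dQ/dI)·(I/Q) = 0.00288972 × (33007/149.762) = 0.637.
Since 0 < η < 1, the good is a necessity.

0.637 (necessity)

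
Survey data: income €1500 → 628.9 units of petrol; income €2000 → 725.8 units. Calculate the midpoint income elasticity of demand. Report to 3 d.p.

0.501

ΔQ = 725.8 − 628.9 = 96.9; midpoint Q̄ = (628.9 + 725.8)/2 = 677.35.
ΔI = 2000 − 1500 = 500; midpoint Ī = (1500 + 2000)/2 = 1750.
η = (ΔQ/Q̄) ÷ (ΔI/Ī) = (96.9/677.35) ÷ (500/1750) = 0.501.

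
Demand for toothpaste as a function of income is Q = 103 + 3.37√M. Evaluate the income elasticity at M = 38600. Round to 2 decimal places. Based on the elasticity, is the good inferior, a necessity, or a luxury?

0.43 (necessity)

At M = 38600: Q = 765.100.
dQ/dM = 3.37/(2√M) = 0.00857642 at this income.
η = (dQ/dM)·(M/Q) = 0.00857642 × (38600/765.100) = 0.43.
Since 0 < η < 1, the good is a necessity.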